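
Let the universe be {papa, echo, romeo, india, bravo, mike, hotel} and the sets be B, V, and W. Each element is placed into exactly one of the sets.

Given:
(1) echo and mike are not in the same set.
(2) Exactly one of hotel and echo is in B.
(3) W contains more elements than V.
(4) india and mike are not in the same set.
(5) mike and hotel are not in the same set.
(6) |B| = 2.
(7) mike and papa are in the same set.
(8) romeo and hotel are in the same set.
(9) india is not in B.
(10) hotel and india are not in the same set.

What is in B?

B = {hotel, romeo}

From (9): india ∉ B.
Suppose papa ∈ B: no assignment then satisfies all the clues, so papa ∉ B.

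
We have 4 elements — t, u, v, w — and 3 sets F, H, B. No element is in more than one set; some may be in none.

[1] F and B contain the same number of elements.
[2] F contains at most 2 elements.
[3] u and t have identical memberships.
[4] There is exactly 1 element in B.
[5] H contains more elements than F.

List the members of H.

H = {t, u}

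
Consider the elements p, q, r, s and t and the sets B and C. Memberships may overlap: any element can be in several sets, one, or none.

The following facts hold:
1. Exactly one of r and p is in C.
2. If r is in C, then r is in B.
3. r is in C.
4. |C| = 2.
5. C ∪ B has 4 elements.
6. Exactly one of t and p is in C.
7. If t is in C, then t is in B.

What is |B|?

4

From (3): r ∈ C.
(1) (exactly one): p ∉ C.
(2): r ∈ B.
(6) (exactly one): t ∈ C.
(7): t ∈ B.
(4): C already has 2, so the rest are out.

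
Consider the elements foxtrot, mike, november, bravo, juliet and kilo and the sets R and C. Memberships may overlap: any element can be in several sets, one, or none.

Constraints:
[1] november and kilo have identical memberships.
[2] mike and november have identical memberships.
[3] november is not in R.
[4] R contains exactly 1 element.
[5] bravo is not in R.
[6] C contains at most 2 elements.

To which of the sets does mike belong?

mike: none

From (3): november ∉ R.
From (5): bravo ∉ R.
(1): kilo matches november: kilo ∉ R.
(2): mike matches november: mike ∉ R.
Suppose mike ∈ C: no assignment then satisfies all the clues, so mike ∉ C.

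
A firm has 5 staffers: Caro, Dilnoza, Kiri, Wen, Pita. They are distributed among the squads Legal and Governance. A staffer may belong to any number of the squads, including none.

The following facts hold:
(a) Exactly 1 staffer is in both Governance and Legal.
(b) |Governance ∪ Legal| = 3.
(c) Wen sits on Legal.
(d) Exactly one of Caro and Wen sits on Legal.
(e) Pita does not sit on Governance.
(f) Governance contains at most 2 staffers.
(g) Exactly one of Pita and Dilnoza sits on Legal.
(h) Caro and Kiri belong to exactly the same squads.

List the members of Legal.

Legal = {Pita, Wen}

From (c): Wen ∈ Legal.
From (e): Pita ∉ Governance.
(d) (exactly one): Caro ∉ Legal.
(h): Kiri matches Caro: Kiri ∉ Legal.
Suppose Dilnoza ∈ Legal: no assignment then satisfies all the clues, so Dilnoza ∉ Legal.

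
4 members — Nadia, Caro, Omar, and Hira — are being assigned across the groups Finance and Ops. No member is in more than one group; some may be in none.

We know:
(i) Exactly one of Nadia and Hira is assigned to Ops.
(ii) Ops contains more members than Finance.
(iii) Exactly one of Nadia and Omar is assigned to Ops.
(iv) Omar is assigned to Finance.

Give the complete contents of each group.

Finance = {Omar}; Ops = {Caro, Nadia}

From (iv): Omar ∈ Finance.
(iii) (exactly one): Nadia ∈ Ops.
(i) (exactly one): Hira ∉ Ops.
Suppose Caro ∈ Finance: no assignment then satisfies all the clues, so Caro ∉ Finance.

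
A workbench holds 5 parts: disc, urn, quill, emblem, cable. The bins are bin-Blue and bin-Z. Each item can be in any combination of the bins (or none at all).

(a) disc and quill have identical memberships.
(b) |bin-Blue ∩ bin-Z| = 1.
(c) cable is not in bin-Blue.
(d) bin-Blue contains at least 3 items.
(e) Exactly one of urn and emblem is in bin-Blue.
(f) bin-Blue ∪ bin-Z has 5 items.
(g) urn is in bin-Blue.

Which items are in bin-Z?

bin-Z = {cable, emblem, urn}

From (c): cable ∉ bin-Blue.
From (g): urn ∈ bin-Blue.
(e) (exactly one): emblem ∉ bin-Blue.
(d): only 3 candidates remain for bin-Blue, so all are in.
Suppose disc ∈ bin-Z: no assignment then satisfies all the clues, so disc ∉ bin-Z.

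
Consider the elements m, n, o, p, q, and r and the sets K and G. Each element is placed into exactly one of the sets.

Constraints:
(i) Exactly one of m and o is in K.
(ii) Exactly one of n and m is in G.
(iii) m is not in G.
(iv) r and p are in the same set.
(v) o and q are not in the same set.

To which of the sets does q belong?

q: K

From (iii): m ∉ G.
(ii) (exactly one): n ∈ G.
Only one set left: m ∈ K.
(i) (exactly one): o ∉ K.
Only one set left: o ∈ G.
(v): q ∉ G.
Only one set left: q ∈ K.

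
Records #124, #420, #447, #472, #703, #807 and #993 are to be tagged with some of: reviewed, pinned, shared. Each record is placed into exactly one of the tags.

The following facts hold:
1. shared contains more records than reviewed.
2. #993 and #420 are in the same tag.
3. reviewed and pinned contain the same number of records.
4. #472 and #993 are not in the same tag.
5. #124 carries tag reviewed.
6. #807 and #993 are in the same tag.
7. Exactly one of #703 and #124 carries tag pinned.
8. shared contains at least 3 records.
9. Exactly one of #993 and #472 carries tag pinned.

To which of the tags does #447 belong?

#447: reviewed

From (5): #124 ∈ reviewed.
(7) (exactly one): #703 ∈ pinned.
Suppose #447 ∉ reviewed: no assignment then satisfies all the clues, so #447 ∈ reviewed.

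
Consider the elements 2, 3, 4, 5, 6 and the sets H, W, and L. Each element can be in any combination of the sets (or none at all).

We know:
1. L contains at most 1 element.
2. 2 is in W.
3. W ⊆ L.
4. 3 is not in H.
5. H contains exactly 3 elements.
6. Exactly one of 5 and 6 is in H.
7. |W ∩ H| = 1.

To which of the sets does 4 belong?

4: H

From (2): 2 ∈ W.
From (4): 3 ∉ H.
(3) with 2 ∈ W: 2 ∈ L.
(1): L already has 1, so the rest are out.
(3) contrapositive: 3 ∉ W.
(3) contrapositive: 4 ∉ W.
(3) contrapositive: 5 ∉ W.
(3) contrapositive: 6 ∉ W.
Suppose 4 ∉ H: no assignment then satisfies all the clues, so 4 ∈ H.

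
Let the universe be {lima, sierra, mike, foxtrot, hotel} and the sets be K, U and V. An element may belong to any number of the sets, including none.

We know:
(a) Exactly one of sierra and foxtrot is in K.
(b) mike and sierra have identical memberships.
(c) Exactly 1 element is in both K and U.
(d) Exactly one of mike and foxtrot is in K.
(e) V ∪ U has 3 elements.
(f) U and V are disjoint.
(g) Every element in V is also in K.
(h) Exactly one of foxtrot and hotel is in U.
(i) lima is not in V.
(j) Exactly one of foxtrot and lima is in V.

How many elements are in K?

From (i): lima ∉ V.
(j) (exactly one): foxtrot ∈ V.
(f) (disjoint): foxtrot ∉ U.
(g) with foxtrot ∈ V: foxtrot ∈ K.
(h) (exactly one): hotel ∈ U.
(a) (exactly one): sierra ∉ K.
(b): mike matches sierra: mike ∉ K.
(f) (disjoint): hotel ∉ V.
(g) contrapositive: sierra ∉ V.
(g) contrapositive: mike ∉ V.
Suppose lima ∉ U: no assignment then satisfies all the clues, so lima ∈ U.

2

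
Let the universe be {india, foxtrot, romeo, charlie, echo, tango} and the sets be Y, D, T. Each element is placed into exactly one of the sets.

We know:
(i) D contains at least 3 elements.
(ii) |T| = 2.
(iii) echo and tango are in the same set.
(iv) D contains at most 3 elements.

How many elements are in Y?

1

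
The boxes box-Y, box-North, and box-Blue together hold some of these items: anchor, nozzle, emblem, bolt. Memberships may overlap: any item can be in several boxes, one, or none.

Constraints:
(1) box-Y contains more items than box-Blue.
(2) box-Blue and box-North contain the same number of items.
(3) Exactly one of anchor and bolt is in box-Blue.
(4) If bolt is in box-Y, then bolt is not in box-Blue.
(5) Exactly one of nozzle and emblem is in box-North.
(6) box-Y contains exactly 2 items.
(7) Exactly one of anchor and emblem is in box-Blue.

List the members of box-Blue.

box-Blue = {anchor}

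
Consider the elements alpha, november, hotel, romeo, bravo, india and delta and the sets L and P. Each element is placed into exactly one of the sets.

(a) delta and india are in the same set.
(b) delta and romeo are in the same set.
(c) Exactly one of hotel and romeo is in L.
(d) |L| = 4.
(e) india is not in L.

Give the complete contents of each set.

L = {alpha, bravo, hotel, november}; P = {delta, india, romeo}

From (e): india ∉ L.
(a): delta matches india: delta ∉ L.
(b): romeo matches delta: romeo ∉ L.
(c) (exactly one): hotel ∈ L.
(d): only 4 candidates remain for L, so all are in.
Only one set left: romeo ∈ P.
Only one set left: india ∈ P.
Only one set left: delta ∈ P.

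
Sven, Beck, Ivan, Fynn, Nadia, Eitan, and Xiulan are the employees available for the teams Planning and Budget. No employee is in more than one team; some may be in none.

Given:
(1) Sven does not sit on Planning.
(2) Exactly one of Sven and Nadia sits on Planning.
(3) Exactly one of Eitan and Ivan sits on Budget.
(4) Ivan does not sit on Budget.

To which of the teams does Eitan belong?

From (1): Sven ∉ Planning.
From (4): Ivan ∉ Budget.
(2) (exactly one): Nadia ∈ Planning.
(3) (exactly one): Eitan ∈ Budget.

Eitan: Budget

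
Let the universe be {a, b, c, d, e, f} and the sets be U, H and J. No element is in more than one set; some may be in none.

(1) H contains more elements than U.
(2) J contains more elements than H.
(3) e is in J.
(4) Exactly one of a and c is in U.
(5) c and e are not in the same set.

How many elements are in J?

3

From (3): e ∈ J.
(5): c ∉ J.
Suppose b ∈ U: no assignment then satisfies all the clues, so b ∉ U.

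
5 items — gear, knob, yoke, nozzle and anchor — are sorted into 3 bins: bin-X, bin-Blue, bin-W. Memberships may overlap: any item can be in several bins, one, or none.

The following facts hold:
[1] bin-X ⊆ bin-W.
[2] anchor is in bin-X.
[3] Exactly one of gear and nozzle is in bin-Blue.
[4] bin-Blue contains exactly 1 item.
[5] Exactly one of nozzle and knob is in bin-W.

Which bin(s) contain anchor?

anchor: bin-W, bin-X

From (2): anchor ∈ bin-X.
(1) with anchor ∈ bin-X: anchor ∈ bin-W.
Suppose anchor ∈ bin-Blue: no assignment then satisfies all the clues, so anchor ∉ bin-Blue.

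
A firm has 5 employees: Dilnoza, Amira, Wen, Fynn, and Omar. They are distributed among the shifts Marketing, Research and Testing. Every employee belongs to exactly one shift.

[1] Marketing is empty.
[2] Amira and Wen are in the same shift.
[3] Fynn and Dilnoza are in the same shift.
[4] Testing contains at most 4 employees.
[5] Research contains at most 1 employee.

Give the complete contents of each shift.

Marketing = {}; Research = {Omar}; Testing = {Amira, Dilnoza, Fynn, Wen}

(1): Marketing already has 0, so the rest are out.
Suppose Dilnoza ∈ Research: no assignment then satisfies all the clues, so Dilnoza ∉ Research.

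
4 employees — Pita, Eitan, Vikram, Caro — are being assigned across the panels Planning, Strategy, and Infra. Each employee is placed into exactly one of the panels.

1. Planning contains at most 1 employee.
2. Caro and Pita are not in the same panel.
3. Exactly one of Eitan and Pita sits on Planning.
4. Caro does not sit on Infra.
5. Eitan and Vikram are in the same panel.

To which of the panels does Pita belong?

From (4): Caro ∉ Infra.
Suppose Pita ∉ Planning: no assignment then satisfies all the clues, so Pita ∈ Planning.

Pita: Planning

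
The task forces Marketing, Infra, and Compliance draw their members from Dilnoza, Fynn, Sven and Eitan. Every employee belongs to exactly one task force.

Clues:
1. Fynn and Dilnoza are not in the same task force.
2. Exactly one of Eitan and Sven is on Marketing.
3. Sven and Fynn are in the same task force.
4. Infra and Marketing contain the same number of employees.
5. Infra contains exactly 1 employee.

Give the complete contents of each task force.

Marketing = {Eitan}; Infra = {Dilnoza}; Compliance = {Fynn, Sven}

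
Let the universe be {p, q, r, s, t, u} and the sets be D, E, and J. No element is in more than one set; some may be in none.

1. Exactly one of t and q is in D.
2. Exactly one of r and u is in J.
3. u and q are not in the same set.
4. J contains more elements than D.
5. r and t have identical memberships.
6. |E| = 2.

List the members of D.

D = {q}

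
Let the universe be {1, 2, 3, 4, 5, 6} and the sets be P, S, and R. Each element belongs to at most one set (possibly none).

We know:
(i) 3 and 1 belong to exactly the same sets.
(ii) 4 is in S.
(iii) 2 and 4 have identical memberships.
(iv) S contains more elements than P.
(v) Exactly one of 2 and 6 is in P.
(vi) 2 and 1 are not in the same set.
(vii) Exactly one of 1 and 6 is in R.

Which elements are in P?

P = {6}

From (ii): 4 ∈ S.
(iii): 2 matches 4: 2 ∉ P.
(iii): 2 matches 4: 2 ∈ S.
(v) (exactly one): 6 ∈ P.
(vi): 1 ∉ S.
(vii) (exactly one): 1 ∈ R.
(i): 3 matches 1: 3 ∉ P.
(i): 3 matches 1: 3 ∉ S.
(i): 3 matches 1: 3 ∈ R.
Suppose 5 ∈ P: no assignment then satisfies all the clues, so 5 ∉ P.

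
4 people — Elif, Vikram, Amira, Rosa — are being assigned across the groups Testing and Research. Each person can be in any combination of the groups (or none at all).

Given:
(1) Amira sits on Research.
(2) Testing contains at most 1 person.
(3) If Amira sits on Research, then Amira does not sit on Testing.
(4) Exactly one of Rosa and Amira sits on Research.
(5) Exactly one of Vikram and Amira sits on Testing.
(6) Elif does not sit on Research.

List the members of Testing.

From (1): Amira ∈ Research.
From (6): Elif ∉ Research.
(3): Amira ∉ Testing.
(4) (exactly one): Rosa ∉ Research.
(5) (exactly one): Vikram ∈ Testing.
(2): Testing already has 1, so the rest are out.

Testing = {Vikram}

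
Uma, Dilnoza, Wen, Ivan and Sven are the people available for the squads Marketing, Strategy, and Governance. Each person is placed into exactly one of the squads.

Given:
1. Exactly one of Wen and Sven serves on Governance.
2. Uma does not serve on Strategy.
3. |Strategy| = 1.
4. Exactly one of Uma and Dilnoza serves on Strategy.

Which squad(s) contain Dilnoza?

Dilnoza: Strategy

From (2): Uma ∉ Strategy.
(4) (exactly one): Dilnoza ∈ Strategy.
(3): Strategy already has 1, so the rest are out.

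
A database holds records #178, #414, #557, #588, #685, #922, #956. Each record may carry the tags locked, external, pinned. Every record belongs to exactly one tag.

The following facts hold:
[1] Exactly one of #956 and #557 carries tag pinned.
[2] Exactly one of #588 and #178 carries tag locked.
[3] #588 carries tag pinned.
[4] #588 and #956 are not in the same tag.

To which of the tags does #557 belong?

From (3): #588 ∈ pinned.
(2) (exactly one): #178 ∈ locked.
(4): #956 ∉ pinned.
(1) (exactly one): #557 ∈ pinned.

#557: pinned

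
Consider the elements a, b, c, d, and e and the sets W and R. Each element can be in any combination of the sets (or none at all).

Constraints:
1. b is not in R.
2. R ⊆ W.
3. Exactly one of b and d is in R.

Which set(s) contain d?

d: R, W

From (1): b ∉ R.
(3) (exactly one): d ∈ R.
(2) with d ∈ R: d ∈ W.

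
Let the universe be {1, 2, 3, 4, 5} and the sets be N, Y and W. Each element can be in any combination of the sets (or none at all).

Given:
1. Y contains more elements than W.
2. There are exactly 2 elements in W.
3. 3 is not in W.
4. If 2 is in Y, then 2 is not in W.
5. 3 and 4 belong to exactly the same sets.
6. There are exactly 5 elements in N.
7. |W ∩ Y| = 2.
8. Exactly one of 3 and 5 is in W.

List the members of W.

W = {1, 5}

From (3): 3 ∉ W.
(5): 4 matches 3: 4 ∉ W.
(6): only 5 candidates remain for N, so all are in.
(8) (exactly one): 5 ∈ W.
Suppose 1 ∉ W: no assignment then satisfies all the clues, so 1 ∈ W.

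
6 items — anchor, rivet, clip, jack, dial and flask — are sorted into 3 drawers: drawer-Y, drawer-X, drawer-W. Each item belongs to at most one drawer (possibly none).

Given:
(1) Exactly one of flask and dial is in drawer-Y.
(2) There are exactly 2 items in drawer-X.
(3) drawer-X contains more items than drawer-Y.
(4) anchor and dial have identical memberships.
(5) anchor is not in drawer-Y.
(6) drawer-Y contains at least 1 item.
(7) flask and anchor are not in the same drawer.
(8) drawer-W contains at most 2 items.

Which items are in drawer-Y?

drawer-Y = {flask}

From (5): anchor ∉ drawer-Y.
(4): dial matches anchor: dial ∉ drawer-Y.
(1) (exactly one): flask ∈ drawer-Y.
Suppose rivet ∈ drawer-Y: no assignment then satisfies all the clues, so rivet ∉ drawer-Y.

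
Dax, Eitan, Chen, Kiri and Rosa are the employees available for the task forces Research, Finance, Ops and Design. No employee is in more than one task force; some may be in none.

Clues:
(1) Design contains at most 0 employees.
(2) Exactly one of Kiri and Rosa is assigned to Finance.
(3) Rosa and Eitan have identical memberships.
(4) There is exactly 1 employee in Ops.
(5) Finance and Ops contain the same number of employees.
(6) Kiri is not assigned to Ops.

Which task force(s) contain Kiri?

Kiri: Finance

From (6): Kiri ∉ Ops.
(1): Design already has 0, so the rest are out.
Suppose Kiri ∈ Research: no assignment then satisfies all the clues, so Kiri ∉ Research.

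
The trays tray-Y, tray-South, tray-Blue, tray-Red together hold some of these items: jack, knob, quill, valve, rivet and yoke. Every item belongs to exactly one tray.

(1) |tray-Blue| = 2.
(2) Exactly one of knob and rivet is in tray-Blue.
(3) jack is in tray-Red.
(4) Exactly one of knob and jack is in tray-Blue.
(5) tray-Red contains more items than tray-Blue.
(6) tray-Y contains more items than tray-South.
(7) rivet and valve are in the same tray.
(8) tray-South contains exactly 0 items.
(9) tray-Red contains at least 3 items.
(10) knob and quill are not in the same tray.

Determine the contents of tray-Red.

tray-Red = {jack, rivet, valve}

From (3): jack ∈ tray-Red.
(4) (exactly one): knob ∈ tray-Blue.
(8): tray-South already has 0, so the rest are out.
(10): quill ∉ tray-Blue.
(2) (exactly one): rivet ∉ tray-Blue.
(7): valve matches rivet: valve ∉ tray-Blue.
(1): only 2 candidates remain for tray-Blue, so all are in.
Suppose quill ∈ tray-Red: no assignment then satisfies all the clues, so quill ∉ tray-Red.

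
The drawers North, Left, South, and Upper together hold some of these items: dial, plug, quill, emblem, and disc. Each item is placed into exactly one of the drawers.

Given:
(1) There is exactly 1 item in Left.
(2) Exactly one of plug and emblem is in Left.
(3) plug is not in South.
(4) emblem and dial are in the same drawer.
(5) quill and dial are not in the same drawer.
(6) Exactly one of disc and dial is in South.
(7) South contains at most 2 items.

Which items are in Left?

Left = {plug}

From (3): plug ∉ South.
Suppose dial ∈ Left: no assignment then satisfies all the clues, so dial ∉ Left.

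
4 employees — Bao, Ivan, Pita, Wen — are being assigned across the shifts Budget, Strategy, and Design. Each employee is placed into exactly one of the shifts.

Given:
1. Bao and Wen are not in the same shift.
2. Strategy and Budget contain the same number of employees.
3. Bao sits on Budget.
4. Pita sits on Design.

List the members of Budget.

Budget = {Bao}

From (3): Bao ∈ Budget.
From (4): Pita ∈ Design.
(1): Wen ∉ Budget.
Suppose Ivan ∈ Budget: no assignment then satisfies all the clues, so Ivan ∉ Budget.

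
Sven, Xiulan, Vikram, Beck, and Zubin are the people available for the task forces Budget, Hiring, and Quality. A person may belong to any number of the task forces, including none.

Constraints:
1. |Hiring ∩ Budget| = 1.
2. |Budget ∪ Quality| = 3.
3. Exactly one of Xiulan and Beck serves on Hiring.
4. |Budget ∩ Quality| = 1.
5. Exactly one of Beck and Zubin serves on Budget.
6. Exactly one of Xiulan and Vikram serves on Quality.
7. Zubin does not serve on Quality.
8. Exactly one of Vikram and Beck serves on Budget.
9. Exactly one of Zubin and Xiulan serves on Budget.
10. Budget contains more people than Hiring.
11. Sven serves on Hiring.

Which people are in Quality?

Quality = {Vikram}

From (7): Zubin ∉ Quality.
From (11): Sven ∈ Hiring.
Suppose Sven ∈ Quality: no assignment then satisfies all the clues, so Sven ∉ Quality.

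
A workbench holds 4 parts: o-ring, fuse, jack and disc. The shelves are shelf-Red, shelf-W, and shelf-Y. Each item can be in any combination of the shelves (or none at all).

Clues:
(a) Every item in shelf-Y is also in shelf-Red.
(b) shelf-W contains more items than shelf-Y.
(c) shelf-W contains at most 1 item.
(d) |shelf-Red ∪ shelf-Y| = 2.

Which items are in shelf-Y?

shelf-Y = {}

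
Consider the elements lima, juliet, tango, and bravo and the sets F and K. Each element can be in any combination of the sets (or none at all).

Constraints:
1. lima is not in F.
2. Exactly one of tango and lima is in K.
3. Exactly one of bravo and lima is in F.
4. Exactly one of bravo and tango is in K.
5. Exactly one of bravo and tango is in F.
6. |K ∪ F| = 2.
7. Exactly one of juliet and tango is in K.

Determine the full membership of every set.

F = {bravo}; K = {tango}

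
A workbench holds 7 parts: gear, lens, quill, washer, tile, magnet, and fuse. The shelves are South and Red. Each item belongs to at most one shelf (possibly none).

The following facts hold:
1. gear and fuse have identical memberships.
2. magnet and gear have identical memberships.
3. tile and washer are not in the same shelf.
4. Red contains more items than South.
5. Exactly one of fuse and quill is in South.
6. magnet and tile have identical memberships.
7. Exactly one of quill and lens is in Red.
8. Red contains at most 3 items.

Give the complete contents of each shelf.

South = {quill}; Red = {lens, washer}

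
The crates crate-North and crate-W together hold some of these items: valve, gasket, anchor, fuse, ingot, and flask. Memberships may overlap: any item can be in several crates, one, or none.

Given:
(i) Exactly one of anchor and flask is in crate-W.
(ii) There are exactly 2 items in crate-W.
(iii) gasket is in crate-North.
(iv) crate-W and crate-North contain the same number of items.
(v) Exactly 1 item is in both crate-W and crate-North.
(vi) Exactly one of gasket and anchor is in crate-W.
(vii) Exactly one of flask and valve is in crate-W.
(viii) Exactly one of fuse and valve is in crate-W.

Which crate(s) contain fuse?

fuse: none

From (iii): gasket ∈ crate-North.
Suppose fuse ∈ crate-North: no assignment then satisfies all the clues, so fuse ∉ crate-North.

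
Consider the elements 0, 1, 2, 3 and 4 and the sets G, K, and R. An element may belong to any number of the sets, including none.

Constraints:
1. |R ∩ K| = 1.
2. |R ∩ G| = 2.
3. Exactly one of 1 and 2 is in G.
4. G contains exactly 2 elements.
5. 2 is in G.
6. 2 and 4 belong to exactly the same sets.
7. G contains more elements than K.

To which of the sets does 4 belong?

From (5): 2 ∈ G.
(3) (exactly one): 1 ∉ G.
(6): 4 matches 2: 4 ∈ G.
(4): G already has 2, so the rest are out.
Suppose 4 ∈ K: no assignment then satisfies all the clues, so 4 ∉ K.

4: G, R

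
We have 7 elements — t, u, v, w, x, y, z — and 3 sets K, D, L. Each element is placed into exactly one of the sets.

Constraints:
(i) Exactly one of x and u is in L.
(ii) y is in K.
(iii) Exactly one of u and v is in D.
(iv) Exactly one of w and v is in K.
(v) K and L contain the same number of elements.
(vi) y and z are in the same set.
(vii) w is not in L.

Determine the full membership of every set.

K = {w, y, z}; D = {u}; L = {t, v, x}

From (ii): y ∈ K.
From (vii): w ∉ L.
(vi): z matches y: z ∈ K.
Suppose t ∈ K: no assignment then satisfies all the clues, so t ∉ K.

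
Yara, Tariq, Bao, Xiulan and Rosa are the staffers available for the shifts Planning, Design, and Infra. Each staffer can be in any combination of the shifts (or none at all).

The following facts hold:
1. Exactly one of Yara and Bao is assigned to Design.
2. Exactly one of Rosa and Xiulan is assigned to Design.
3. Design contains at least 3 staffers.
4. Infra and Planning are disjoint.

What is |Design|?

3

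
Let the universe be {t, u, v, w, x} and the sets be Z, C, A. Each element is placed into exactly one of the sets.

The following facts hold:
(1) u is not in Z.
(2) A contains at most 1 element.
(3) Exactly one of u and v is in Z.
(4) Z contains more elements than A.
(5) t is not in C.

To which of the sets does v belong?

From (1): u ∉ Z.
From (5): t ∉ C.
(3) (exactly one): v ∈ Z.

v: Z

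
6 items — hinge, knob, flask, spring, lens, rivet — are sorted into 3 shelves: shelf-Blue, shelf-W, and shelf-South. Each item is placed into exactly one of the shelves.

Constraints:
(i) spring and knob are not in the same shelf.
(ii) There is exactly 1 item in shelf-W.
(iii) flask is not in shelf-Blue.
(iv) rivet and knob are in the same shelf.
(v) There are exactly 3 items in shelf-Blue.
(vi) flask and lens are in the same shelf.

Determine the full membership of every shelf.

shelf-Blue = {hinge, knob, rivet}; shelf-W = {spring}; shelf-South = {flask, lens}

From (iii): flask ∉ shelf-Blue.
(vi): lens matches flask: lens ∉ shelf-Blue.
Suppose hinge ∉ shelf-Blue: no assignment then satisfies all the clues, so hinge ∈ shelf-Blue.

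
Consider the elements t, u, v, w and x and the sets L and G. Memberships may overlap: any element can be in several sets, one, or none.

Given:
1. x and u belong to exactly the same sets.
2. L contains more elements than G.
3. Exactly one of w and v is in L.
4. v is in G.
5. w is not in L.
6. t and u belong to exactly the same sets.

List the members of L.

L = {t, u, v, x}

From (4): v ∈ G.
From (5): w ∉ L.
(3) (exactly one): v ∈ L.
Suppose t ∉ L: no assignment then satisfies all the clues, so t ∈ L.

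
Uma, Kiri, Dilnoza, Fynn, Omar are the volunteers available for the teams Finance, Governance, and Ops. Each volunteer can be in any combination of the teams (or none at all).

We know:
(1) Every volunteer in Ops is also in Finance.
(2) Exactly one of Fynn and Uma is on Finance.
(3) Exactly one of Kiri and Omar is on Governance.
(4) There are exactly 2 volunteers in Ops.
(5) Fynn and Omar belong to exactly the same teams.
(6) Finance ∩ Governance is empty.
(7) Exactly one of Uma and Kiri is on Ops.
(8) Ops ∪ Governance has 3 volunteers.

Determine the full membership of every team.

Finance = {Dilnoza, Uma}; Governance = {Kiri}; Ops = {Dilnoza, Uma}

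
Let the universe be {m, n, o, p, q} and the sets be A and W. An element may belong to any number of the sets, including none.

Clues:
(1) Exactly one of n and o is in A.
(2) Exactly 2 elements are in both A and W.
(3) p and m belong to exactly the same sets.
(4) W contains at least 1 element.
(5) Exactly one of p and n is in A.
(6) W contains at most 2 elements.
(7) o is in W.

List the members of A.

From (7): o ∈ W.
Suppose m ∉ A: no assignment then satisfies all the clues, so m ∈ A.

A = {m, o, p, q}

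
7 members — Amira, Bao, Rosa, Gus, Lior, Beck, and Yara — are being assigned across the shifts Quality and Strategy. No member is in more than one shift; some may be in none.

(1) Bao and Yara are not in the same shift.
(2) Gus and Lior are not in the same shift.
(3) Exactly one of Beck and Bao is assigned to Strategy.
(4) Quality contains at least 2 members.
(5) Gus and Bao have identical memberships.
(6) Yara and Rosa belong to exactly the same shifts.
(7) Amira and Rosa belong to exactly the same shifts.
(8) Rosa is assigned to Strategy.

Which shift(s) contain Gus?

From (8): Rosa ∈ Strategy.
(6): Yara matches Rosa: Yara ∉ Quality.
(6): Yara matches Rosa: Yara ∈ Strategy.
(7): Amira matches Rosa: Amira ∉ Quality.
(7): Amira matches Rosa: Amira ∈ Strategy.
(1): Bao ∉ Strategy.
(3) (exactly one): Beck ∈ Strategy.
(5): Gus matches Bao: Gus ∉ Strategy.
Suppose Gus ∉ Quality: no assignment then satisfies all the clues, so Gus ∈ Quality.

Gus: Quality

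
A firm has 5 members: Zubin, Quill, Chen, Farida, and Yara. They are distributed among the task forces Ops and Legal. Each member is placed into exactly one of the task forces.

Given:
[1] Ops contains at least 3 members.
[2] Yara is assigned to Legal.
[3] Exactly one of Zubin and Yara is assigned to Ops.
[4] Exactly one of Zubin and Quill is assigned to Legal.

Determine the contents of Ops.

From (2): Yara ∈ Legal.
(3) (exactly one): Zubin ∈ Ops.
(4) (exactly one): Quill ∈ Legal.
(1): only 3 candidates remain for Ops, so all are in.

Ops = {Chen, Farida, Zubin}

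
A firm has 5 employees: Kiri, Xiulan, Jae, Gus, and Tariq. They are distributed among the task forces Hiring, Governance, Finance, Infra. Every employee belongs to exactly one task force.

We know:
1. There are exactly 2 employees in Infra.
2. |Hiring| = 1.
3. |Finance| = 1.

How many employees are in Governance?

1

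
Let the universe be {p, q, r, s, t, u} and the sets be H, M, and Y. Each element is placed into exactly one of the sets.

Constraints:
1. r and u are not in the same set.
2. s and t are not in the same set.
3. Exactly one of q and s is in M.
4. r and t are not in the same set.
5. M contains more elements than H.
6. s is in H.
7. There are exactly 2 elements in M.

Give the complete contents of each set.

H = {s}; M = {q, r}; Y = {p, t, u}

From (6): s ∈ H.
(2): t ∉ H.
(3) (exactly one): q ∈ M.
Suppose p ∈ H: no assignment then satisfies all the clues, so p ∉ H.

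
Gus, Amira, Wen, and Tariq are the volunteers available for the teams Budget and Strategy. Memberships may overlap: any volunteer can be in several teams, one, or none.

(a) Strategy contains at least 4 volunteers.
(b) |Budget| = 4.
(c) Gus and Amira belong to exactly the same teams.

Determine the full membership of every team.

Budget = {Amira, Gus, Tariq, Wen}; Strategy = {Amira, Gus, Tariq, Wen}

(a): only 4 candidates remain for Strategy, so all are in.
(b): only 4 candidates remain for Budget, so all are in.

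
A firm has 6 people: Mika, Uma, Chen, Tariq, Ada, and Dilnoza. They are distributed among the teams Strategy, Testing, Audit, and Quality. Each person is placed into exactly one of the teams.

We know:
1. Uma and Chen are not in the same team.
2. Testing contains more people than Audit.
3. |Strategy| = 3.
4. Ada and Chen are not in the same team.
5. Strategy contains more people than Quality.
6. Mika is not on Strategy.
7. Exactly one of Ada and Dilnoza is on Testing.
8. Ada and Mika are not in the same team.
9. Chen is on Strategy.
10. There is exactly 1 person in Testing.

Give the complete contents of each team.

From (6): Mika ∉ Strategy.
From (9): Chen ∈ Strategy.
(1): Uma ∉ Strategy.
(4): Ada ∉ Strategy.
(3): only 3 candidates remain for Strategy, so all are in.
(7) (exactly one): Ada ∈ Testing.
(8): Mika ∉ Testing.
(10): Testing already has 1, so the rest are out.
Suppose Mika ∈ Audit: no assignment then satisfies all the clues, so Mika ∉ Audit.

Strategy = {Chen, Dilnoza, Tariq}; Testing = {Ada}; Audit = {}; Quality = {Mika, Uma}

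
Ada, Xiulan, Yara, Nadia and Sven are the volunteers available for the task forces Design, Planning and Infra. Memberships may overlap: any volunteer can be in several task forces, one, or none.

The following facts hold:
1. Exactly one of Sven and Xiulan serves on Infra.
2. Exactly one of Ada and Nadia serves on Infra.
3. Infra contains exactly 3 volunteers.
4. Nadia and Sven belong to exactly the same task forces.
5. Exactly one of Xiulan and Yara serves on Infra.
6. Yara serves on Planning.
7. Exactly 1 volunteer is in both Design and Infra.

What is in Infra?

Infra = {Nadia, Sven, Yara}

From (6): Yara ∈ Planning.
Suppose Ada ∈ Infra: no assignment then satisfies all the clues, so Ada ∉ Infra.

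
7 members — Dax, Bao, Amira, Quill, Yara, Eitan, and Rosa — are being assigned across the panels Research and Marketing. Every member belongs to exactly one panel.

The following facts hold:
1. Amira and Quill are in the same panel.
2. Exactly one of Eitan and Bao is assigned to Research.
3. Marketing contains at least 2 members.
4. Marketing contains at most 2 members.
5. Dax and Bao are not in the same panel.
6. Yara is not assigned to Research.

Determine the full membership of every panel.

From (6): Yara ∉ Research.
Only one panel left: Yara ∈ Marketing.
Suppose Dax ∉ Research: no assignment then satisfies all the clues, so Dax ∈ Research.

Research = {Amira, Dax, Eitan, Quill, Rosa}; Marketing = {Bao, Yara}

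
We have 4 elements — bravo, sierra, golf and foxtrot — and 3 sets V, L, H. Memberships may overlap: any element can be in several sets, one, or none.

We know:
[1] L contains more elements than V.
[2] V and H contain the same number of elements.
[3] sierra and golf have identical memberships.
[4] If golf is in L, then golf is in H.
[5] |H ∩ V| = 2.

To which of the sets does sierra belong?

sierra: H, L, V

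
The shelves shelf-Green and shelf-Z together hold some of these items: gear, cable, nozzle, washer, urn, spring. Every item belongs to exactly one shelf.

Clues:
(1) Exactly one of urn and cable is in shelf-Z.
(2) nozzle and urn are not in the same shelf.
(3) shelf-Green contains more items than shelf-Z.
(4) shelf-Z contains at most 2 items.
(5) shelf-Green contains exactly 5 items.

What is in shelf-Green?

shelf-Green = {cable, gear, nozzle, spring, washer}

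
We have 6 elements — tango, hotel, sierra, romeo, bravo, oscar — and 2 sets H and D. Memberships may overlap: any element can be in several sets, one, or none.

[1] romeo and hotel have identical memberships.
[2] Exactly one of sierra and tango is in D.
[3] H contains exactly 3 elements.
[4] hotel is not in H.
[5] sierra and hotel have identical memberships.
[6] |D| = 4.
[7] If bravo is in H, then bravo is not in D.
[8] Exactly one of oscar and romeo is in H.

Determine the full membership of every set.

From (4): hotel ∉ H.
(1): romeo matches hotel: romeo ∉ H.
(5): sierra matches hotel: sierra ∉ H.
(8) (exactly one): oscar ∈ H.
(3): only 3 candidates remain for H, so all are in.
(7): bravo ∉ D.
Suppose tango ∈ D: no assignment then satisfies all the clues, so tango ∉ D.

H = {bravo, oscar, tango}; D = {hotel, oscar, romeo, sierra}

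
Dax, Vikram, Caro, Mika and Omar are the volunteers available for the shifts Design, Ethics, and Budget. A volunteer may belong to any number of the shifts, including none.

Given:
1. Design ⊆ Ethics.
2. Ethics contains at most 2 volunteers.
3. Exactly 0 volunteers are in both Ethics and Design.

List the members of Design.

Design = {}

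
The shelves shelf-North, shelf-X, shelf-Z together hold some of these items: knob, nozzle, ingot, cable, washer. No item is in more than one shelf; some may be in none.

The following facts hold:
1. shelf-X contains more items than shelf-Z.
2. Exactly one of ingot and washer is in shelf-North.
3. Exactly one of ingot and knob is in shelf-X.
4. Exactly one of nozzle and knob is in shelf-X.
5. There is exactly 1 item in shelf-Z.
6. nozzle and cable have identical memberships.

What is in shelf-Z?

shelf-Z = {knob}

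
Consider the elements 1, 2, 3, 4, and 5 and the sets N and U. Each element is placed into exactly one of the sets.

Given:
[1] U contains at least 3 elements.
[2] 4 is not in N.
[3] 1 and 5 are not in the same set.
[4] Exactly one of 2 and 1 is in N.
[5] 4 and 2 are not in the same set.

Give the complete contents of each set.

N = {2, 5}; U = {1, 3, 4}

From (2): 4 ∉ N.
Only one set left: 4 ∈ U.
(5): 2 ∉ U.
Only one set left: 2 ∈ N.
(4) (exactly one): 1 ∉ N.
Only one set left: 1 ∈ U.
(3): 5 ∉ U.
Only one set left: 5 ∈ N.
(1): only 3 candidates remain for U, so all are in.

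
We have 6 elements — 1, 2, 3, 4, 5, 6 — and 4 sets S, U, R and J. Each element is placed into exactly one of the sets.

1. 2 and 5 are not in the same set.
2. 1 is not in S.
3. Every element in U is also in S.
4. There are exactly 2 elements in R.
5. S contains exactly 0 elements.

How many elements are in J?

From (2): 1 ∉ S.
(3) contrapositive: 1 ∉ U.
(5): S already has 0, so the rest are out.
(3) contrapositive: 2 ∉ U.
(3) contrapositive: 3 ∉ U.
(3) contrapositive: 4 ∉ U.
(3) contrapositive: 5 ∉ U.
(3) contrapositive: 6 ∉ U.

4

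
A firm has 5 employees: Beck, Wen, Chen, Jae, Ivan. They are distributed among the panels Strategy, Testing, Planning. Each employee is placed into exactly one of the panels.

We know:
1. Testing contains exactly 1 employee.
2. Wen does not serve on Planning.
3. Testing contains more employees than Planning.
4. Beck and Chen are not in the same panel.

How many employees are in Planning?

0

From (2): Wen ∉ Planning.
Suppose Beck ∈ Planning: no assignment then satisfies all the clues, so Beck ∉ Planning.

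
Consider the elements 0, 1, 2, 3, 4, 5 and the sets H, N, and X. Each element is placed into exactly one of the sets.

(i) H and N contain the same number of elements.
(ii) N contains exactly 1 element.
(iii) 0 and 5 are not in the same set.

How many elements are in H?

1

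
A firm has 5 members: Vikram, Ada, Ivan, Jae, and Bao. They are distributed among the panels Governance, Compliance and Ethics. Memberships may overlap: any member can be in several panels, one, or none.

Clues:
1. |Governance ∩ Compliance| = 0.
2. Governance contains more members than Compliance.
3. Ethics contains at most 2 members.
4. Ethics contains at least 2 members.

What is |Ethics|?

2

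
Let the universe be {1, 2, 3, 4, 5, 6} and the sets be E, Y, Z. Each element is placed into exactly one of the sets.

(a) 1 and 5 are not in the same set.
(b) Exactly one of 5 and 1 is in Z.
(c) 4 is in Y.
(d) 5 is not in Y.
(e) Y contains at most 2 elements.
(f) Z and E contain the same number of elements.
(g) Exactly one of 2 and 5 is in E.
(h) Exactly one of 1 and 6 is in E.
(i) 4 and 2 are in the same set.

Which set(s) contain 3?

From (c): 4 ∈ Y.
From (d): 5 ∉ Y.
(i): 2 matches 4: 2 ∉ E.
(i): 2 matches 4: 2 ∈ Y.
(e): Y already has 2, so the rest are out.
(g) (exactly one): 5 ∈ E.
(a): 1 ∉ E.
(b) (exactly one): 1 ∈ Z.
(h) (exactly one): 6 ∈ E.
Suppose 3 ∈ E: no assignment then satisfies all the clues, so 3 ∉ E.

3: Z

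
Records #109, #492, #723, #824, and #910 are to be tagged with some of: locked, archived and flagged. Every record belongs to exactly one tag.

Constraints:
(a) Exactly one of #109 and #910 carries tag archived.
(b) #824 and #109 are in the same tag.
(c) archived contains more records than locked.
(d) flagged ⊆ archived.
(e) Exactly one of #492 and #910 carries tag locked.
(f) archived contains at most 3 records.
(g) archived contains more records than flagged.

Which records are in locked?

locked = {#723, #910}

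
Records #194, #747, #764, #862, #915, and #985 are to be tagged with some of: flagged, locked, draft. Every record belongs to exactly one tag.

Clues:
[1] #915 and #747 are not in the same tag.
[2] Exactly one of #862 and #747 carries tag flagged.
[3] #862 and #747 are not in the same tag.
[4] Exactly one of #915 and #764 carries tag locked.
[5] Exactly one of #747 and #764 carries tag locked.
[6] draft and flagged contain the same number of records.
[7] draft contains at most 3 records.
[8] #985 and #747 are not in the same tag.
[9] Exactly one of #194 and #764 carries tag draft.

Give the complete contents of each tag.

flagged = {#862, #915}; locked = {#764, #985}; draft = {#194, #747}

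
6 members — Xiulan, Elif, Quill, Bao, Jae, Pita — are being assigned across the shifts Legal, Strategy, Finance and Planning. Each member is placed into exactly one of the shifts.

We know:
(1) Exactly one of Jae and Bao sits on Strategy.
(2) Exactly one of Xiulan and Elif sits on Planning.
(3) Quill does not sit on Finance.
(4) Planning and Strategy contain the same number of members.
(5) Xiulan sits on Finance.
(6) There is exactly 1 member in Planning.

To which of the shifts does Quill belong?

Quill: Legal

From (3): Quill ∉ Finance.
From (5): Xiulan ∈ Finance.
(2) (exactly one): Elif ∈ Planning.
(6): Planning already has 1, so the rest are out.
Suppose Quill ∉ Legal: no assignment then satisfies all the clues, so Quill ∈ Legal.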